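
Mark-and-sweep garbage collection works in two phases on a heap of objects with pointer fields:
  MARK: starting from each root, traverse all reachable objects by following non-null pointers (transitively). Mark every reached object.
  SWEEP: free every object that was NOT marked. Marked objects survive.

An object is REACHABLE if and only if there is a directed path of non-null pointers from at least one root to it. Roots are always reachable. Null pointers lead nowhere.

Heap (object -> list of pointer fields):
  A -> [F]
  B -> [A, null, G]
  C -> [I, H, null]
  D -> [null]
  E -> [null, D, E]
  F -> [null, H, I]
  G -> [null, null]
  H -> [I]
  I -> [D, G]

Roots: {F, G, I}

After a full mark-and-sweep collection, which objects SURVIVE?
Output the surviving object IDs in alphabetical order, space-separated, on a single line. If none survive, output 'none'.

Roots: F G I
Mark F: refs=null H I, marked=F
Mark G: refs=null null, marked=F G
Mark I: refs=D G, marked=F G I
Mark H: refs=I, marked=F G H I
Mark D: refs=null, marked=D F G H I
Unmarked (collected): A B C E

Answer: D F G H I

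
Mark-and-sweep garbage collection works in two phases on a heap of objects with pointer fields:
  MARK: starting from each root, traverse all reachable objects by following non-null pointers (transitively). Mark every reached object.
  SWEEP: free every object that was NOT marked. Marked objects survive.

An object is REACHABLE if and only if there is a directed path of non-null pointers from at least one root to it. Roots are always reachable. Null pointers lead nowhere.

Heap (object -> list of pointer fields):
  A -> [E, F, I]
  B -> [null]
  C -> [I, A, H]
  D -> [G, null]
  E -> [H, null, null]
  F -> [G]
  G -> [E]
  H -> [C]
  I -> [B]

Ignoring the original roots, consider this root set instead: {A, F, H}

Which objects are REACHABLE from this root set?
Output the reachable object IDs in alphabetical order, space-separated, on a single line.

Roots: A F H
Mark A: refs=E F I, marked=A
Mark F: refs=G, marked=A F
Mark H: refs=C, marked=A F H
Mark E: refs=H null null, marked=A E F H
Mark I: refs=B, marked=A E F H I
Mark G: refs=E, marked=A E F G H I
Mark C: refs=I A H, marked=A C E F G H I
Mark B: refs=null, marked=A B C E F G H I
Unmarked (collected): D

Answer: A B C E F G H I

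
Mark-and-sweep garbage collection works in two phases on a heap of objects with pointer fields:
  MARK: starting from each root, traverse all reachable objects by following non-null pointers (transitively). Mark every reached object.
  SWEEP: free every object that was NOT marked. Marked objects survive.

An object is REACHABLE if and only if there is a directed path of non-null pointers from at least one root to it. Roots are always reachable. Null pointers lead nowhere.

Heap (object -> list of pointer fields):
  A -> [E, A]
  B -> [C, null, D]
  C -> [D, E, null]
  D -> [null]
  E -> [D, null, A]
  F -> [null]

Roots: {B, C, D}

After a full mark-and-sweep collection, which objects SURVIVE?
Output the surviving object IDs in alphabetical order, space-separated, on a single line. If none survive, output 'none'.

Roots: B C D
Mark B: refs=C null D, marked=B
Mark C: refs=D E null, marked=B C
Mark D: refs=null, marked=B C D
Mark E: refs=D null A, marked=B C D E
Mark A: refs=E A, marked=A B C D E
Unmarked (collected): F

Answer: A B C D E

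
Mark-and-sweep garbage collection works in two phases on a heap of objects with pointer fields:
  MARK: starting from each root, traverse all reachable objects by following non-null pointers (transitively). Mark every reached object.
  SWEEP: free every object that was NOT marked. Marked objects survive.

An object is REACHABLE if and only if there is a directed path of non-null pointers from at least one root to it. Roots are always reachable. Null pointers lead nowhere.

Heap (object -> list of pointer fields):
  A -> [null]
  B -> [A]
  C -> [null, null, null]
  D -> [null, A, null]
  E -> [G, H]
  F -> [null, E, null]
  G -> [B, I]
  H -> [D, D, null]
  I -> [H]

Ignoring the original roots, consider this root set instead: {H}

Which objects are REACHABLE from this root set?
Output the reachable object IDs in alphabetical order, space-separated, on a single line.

Roots: H
Mark H: refs=D D null, marked=H
Mark D: refs=null A null, marked=D H
Mark A: refs=null, marked=A D H
Unmarked (collected): B C E F G I

Answer: A D H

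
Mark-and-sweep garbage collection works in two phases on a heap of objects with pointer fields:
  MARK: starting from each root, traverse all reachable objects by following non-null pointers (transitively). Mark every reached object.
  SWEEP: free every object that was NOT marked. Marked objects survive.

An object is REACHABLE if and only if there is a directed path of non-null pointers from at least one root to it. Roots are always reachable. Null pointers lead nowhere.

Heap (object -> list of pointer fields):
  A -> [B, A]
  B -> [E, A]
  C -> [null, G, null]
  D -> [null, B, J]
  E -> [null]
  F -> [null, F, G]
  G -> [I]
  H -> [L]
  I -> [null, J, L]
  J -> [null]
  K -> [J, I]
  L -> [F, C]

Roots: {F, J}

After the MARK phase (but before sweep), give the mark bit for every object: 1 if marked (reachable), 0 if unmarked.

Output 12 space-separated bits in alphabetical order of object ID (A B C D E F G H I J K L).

Roots: F J
Mark F: refs=null F G, marked=F
Mark J: refs=null, marked=F J
Mark G: refs=I, marked=F G J
Mark I: refs=null J L, marked=F G I J
Mark L: refs=F C, marked=F G I J L
Mark C: refs=null G null, marked=C F G I J L
Unmarked (collected): A B D E H K

Answer: 0 0 1 0 0 1 1 0 1 1 0 1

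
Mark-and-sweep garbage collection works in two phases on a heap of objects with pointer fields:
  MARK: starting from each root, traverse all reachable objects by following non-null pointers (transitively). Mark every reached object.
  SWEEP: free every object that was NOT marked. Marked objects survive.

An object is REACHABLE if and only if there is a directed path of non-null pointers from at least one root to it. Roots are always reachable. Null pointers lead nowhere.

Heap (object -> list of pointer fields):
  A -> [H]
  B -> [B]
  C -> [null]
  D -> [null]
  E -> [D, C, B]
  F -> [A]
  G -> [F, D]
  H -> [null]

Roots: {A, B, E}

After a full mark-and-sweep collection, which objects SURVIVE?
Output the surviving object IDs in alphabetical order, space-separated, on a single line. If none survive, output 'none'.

Answer: A B C D E H

Derivation:
Roots: A B E
Mark A: refs=H, marked=A
Mark B: refs=B, marked=A B
Mark E: refs=D C B, marked=A B E
Mark H: refs=null, marked=A B E H
Mark D: refs=null, marked=A B D E H
Mark C: refs=null, marked=A B C D E H
Unmarked (collected): F G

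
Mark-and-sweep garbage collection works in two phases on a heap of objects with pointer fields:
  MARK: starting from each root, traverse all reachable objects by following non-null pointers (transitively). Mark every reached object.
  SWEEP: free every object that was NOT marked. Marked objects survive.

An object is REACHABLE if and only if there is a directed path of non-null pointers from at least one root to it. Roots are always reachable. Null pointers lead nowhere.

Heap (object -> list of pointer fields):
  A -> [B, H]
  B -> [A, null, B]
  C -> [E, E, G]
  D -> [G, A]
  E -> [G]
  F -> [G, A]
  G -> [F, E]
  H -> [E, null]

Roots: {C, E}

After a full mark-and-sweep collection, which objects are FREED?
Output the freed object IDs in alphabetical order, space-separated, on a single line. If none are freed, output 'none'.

Roots: C E
Mark C: refs=E E G, marked=C
Mark E: refs=G, marked=C E
Mark G: refs=F E, marked=C E G
Mark F: refs=G A, marked=C E F G
Mark A: refs=B H, marked=A C E F G
Mark B: refs=A null B, marked=A B C E F G
Mark H: refs=E null, marked=A B C E F G H
Unmarked (collected): D

Answer: D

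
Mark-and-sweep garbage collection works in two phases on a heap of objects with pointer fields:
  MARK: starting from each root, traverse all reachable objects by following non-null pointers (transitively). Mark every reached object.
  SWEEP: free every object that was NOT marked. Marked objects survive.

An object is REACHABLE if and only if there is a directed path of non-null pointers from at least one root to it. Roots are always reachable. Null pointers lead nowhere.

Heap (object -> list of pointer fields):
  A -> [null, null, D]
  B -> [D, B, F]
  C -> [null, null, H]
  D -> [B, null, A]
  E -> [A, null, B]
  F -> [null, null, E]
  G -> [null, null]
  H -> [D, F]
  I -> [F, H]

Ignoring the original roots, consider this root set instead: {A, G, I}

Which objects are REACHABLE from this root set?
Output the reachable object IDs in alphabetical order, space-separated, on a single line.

Answer: A B D E F G H I

Derivation:
Roots: A G I
Mark A: refs=null null D, marked=A
Mark G: refs=null null, marked=A G
Mark I: refs=F H, marked=A G I
Mark D: refs=B null A, marked=A D G I
Mark F: refs=null null E, marked=A D F G I
Mark H: refs=D F, marked=A D F G H I
Mark B: refs=D B F, marked=A B D F G H I
Mark E: refs=A null B, marked=A B D E F G H I
Unmarked (collected): C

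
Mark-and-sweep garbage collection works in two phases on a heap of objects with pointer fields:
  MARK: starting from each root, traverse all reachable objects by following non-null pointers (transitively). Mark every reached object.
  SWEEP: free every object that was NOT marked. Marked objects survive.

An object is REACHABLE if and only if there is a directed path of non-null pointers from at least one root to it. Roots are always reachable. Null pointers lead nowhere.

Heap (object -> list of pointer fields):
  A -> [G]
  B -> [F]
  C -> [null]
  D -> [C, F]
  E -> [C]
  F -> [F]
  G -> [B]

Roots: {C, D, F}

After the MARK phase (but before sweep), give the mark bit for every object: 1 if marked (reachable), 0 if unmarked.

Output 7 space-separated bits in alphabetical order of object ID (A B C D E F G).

Answer: 0 0 1 1 0 1 0

Derivation:
Roots: C D F
Mark C: refs=null, marked=C
Mark D: refs=C F, marked=C D
Mark F: refs=F, marked=C D F
Unmarked (collected): A B E G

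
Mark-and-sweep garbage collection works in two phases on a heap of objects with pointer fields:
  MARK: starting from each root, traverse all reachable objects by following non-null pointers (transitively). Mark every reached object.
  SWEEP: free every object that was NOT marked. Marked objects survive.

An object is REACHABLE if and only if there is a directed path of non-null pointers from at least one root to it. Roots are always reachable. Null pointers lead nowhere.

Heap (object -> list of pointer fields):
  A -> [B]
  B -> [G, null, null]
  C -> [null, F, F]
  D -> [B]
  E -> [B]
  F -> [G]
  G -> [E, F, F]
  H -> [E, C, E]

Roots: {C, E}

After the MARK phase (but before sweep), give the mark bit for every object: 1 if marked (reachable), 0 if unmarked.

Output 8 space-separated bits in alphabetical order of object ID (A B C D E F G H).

Answer: 0 1 1 0 1 1 1 0

Derivation:
Roots: C E
Mark C: refs=null F F, marked=C
Mark E: refs=B, marked=C E
Mark F: refs=G, marked=C E F
Mark B: refs=G null null, marked=B C E F
Mark G: refs=E F F, marked=B C E F G
Unmarked (collected): A D H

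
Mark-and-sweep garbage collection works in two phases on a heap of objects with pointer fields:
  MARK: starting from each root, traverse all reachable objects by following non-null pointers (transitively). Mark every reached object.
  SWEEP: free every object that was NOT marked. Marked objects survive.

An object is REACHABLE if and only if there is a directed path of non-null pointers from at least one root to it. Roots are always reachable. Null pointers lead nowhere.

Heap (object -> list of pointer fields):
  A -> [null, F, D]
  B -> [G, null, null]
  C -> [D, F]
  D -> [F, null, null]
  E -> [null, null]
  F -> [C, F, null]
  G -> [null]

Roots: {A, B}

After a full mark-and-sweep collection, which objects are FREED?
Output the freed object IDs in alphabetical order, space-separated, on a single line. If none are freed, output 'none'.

Roots: A B
Mark A: refs=null F D, marked=A
Mark B: refs=G null null, marked=A B
Mark F: refs=C F null, marked=A B F
Mark D: refs=F null null, marked=A B D F
Mark G: refs=null, marked=A B D F G
Mark C: refs=D F, marked=A B C D F G
Unmarked (collected): E

Answer: E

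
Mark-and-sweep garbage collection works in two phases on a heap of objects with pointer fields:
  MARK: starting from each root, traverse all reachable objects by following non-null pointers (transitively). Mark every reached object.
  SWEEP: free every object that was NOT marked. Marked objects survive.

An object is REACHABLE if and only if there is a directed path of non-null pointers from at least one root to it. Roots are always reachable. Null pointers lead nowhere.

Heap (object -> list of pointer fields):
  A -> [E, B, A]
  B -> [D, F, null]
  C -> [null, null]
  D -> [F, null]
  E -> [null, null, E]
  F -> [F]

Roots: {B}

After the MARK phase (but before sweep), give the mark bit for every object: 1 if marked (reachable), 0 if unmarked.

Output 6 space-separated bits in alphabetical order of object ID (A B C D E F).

Answer: 0 1 0 1 0 1

Derivation:
Roots: B
Mark B: refs=D F null, marked=B
Mark D: refs=F null, marked=B D
Mark F: refs=F, marked=B D F
Unmarked (collected): A C E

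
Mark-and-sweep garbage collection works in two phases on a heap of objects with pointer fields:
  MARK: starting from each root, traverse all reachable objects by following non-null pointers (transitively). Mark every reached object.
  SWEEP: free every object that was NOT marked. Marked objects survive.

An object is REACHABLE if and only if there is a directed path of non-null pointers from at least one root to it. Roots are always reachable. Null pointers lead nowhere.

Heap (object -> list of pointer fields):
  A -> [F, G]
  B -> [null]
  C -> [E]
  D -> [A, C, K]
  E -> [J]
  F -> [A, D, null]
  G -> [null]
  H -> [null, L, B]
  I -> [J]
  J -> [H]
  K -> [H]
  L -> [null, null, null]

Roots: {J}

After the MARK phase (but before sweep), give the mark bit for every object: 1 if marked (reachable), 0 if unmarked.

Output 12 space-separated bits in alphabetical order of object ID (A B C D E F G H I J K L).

Answer: 0 1 0 0 0 0 0 1 0 1 0 1

Derivation:
Roots: J
Mark J: refs=H, marked=J
Mark H: refs=null L B, marked=H J
Mark L: refs=null null null, marked=H J L
Mark B: refs=null, marked=B H J L
Unmarked (collected): A C D E F G I K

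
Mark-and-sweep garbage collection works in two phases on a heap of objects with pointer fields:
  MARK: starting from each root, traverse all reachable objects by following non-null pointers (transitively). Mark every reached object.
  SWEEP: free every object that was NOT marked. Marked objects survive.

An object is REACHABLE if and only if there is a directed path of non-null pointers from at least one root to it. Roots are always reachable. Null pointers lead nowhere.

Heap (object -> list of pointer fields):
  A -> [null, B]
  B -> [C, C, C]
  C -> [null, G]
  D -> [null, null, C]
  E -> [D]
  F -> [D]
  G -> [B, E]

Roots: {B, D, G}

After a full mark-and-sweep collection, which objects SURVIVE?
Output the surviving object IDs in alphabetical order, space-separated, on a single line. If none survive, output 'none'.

Answer: B C D E G

Derivation:
Roots: B D G
Mark B: refs=C C C, marked=B
Mark D: refs=null null C, marked=B D
Mark G: refs=B E, marked=B D G
Mark C: refs=null G, marked=B C D G
Mark E: refs=D, marked=B C D E G
Unmarked (collected): A F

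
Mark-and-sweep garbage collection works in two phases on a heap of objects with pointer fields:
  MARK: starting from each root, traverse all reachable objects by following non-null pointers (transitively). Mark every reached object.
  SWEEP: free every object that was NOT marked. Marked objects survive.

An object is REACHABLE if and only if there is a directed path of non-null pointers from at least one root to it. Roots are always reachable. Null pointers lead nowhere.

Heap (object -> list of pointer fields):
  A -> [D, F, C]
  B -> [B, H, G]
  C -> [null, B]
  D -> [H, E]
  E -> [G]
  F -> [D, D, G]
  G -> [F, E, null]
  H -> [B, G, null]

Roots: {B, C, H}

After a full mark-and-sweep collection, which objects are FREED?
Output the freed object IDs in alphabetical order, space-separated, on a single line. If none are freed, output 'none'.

Answer: A

Derivation:
Roots: B C H
Mark B: refs=B H G, marked=B
Mark C: refs=null B, marked=B C
Mark H: refs=B G null, marked=B C H
Mark G: refs=F E null, marked=B C G H
Mark F: refs=D D G, marked=B C F G H
Mark E: refs=G, marked=B C E F G H
Mark D: refs=H E, marked=B C D E F G H
Unmarked (collected): A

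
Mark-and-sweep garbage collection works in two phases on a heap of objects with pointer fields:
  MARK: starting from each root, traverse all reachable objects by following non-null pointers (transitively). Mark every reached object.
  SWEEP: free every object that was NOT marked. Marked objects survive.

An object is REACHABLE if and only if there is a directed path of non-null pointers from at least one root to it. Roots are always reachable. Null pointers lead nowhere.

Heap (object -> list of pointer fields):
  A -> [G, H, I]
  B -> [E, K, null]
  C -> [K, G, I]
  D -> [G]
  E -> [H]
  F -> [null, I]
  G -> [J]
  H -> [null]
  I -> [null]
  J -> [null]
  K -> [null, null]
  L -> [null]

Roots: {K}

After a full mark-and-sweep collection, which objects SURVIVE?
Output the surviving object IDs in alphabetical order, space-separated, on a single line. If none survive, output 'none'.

Answer: K

Derivation:
Roots: K
Mark K: refs=null null, marked=K
Unmarked (collected): A B C D E F G H I J L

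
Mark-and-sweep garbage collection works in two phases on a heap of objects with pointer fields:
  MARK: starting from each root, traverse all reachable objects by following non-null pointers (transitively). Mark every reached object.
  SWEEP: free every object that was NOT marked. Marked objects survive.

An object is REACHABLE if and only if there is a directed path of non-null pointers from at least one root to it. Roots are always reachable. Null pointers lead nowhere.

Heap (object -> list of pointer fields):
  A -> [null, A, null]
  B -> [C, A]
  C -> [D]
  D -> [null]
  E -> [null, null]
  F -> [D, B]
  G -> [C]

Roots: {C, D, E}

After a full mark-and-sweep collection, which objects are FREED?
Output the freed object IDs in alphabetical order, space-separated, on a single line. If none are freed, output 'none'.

Roots: C D E
Mark C: refs=D, marked=C
Mark D: refs=null, marked=C D
Mark E: refs=null null, marked=C D E
Unmarked (collected): A B F G

Answer: A B F G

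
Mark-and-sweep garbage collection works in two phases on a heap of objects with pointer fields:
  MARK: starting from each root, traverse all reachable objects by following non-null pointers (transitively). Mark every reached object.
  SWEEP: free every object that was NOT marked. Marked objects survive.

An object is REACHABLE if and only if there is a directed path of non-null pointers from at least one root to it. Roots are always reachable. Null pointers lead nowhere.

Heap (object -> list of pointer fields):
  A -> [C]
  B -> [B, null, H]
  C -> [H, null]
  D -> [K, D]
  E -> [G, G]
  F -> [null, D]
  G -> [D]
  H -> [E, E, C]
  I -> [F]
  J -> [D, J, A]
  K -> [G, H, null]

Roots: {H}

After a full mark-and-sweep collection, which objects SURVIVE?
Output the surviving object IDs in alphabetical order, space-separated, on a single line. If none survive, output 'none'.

Answer: C D E G H K

Derivation:
Roots: H
Mark H: refs=E E C, marked=H
Mark E: refs=G G, marked=E H
Mark C: refs=H null, marked=C E H
Mark G: refs=D, marked=C E G H
Mark D: refs=K D, marked=C D E G H
Mark K: refs=G H null, marked=C D E G H K
Unmarked (collected): A B F I J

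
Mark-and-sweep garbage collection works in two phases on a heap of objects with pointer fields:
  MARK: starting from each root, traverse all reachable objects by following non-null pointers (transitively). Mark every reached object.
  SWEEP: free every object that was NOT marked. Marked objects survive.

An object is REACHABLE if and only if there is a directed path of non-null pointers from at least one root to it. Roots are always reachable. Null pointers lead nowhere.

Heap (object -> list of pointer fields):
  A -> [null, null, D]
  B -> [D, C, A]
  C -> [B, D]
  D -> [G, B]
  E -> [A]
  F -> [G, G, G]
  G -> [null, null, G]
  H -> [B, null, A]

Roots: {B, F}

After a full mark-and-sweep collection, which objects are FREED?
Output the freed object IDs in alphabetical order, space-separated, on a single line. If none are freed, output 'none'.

Answer: E H

Derivation:
Roots: B F
Mark B: refs=D C A, marked=B
Mark F: refs=G G G, marked=B F
Mark D: refs=G B, marked=B D F
Mark C: refs=B D, marked=B C D F
Mark A: refs=null null D, marked=A B C D F
Mark G: refs=null null G, marked=A B C D F G
Unmarked (collected): E H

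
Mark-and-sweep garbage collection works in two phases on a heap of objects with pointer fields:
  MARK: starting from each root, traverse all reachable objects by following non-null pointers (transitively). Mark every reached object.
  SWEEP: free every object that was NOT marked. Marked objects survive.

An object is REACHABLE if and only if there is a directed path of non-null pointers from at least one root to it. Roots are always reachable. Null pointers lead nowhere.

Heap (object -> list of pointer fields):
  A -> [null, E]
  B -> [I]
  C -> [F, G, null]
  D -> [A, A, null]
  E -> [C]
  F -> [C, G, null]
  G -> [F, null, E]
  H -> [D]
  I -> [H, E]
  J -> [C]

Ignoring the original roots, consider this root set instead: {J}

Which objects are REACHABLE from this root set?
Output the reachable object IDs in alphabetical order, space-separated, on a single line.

Roots: J
Mark J: refs=C, marked=J
Mark C: refs=F G null, marked=C J
Mark F: refs=C G null, marked=C F J
Mark G: refs=F null E, marked=C F G J
Mark E: refs=C, marked=C E F G J
Unmarked (collected): A B D H I

Answer: C E F G J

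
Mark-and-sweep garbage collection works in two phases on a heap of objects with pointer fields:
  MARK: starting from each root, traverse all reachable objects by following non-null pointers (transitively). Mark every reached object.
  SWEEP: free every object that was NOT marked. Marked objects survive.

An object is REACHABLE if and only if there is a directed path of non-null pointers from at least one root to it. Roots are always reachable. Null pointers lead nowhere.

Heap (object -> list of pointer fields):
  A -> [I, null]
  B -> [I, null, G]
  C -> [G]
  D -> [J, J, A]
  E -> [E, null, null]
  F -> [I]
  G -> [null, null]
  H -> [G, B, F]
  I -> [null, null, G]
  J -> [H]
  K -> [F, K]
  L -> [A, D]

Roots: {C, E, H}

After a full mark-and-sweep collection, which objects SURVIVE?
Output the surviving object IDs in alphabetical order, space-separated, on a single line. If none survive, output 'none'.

Roots: C E H
Mark C: refs=G, marked=C
Mark E: refs=E null null, marked=C E
Mark H: refs=G B F, marked=C E H
Mark G: refs=null null, marked=C E G H
Mark B: refs=I null G, marked=B C E G H
Mark F: refs=I, marked=B C E F G H
Mark I: refs=null null G, marked=B C E F G H I
Unmarked (collected): A D J K L

Answer: B C E F G H I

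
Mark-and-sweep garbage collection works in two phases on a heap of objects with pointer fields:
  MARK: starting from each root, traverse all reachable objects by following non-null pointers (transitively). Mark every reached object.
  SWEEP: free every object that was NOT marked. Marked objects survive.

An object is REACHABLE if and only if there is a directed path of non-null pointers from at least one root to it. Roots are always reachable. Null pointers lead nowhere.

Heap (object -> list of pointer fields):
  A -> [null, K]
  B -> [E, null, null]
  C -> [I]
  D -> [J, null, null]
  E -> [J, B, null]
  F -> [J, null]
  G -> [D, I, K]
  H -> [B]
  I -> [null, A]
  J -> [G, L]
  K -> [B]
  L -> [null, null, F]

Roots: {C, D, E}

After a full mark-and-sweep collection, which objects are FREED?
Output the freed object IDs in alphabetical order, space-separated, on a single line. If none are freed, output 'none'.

Roots: C D E
Mark C: refs=I, marked=C
Mark D: refs=J null null, marked=C D
Mark E: refs=J B null, marked=C D E
Mark I: refs=null A, marked=C D E I
Mark J: refs=G L, marked=C D E I J
Mark B: refs=E null null, marked=B C D E I J
Mark A: refs=null K, marked=A B C D E I J
Mark G: refs=D I K, marked=A B C D E G I J
Mark L: refs=null null F, marked=A B C D E G I J L
Mark K: refs=B, marked=A B C D E G I J K L
Mark F: refs=J null, marked=A B C D E F G I J K L
Unmarked (collected): H

Answer: H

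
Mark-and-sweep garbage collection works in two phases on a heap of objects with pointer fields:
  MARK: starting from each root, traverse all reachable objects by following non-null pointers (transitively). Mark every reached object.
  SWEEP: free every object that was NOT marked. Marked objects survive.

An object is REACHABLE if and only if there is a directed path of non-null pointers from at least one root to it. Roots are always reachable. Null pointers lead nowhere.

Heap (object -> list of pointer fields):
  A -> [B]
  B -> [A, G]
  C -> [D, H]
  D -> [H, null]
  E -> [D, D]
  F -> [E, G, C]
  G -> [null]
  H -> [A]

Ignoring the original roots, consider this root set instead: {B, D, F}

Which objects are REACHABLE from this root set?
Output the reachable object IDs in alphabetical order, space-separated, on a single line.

Roots: B D F
Mark B: refs=A G, marked=B
Mark D: refs=H null, marked=B D
Mark F: refs=E G C, marked=B D F
Mark A: refs=B, marked=A B D F
Mark G: refs=null, marked=A B D F G
Mark H: refs=A, marked=A B D F G H
Mark E: refs=D D, marked=A B D E F G H
Mark C: refs=D H, marked=A B C D E F G H
Unmarked (collected): (none)

Answer: A B C D E F G H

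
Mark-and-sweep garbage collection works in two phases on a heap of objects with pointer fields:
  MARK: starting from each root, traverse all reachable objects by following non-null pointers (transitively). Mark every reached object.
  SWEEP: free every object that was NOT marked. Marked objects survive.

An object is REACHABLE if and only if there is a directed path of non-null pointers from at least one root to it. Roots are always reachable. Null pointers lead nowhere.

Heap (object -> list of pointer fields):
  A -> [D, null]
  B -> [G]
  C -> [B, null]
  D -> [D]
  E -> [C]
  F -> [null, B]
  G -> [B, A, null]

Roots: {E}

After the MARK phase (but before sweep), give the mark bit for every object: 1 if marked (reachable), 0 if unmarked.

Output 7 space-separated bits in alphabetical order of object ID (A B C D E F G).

Roots: E
Mark E: refs=C, marked=E
Mark C: refs=B null, marked=C E
Mark B: refs=G, marked=B C E
Mark G: refs=B A null, marked=B C E G
Mark A: refs=D null, marked=A B C E G
Mark D: refs=D, marked=A B C D E G
Unmarked (collected): F

Answer: 1 1 1 1 1 0 1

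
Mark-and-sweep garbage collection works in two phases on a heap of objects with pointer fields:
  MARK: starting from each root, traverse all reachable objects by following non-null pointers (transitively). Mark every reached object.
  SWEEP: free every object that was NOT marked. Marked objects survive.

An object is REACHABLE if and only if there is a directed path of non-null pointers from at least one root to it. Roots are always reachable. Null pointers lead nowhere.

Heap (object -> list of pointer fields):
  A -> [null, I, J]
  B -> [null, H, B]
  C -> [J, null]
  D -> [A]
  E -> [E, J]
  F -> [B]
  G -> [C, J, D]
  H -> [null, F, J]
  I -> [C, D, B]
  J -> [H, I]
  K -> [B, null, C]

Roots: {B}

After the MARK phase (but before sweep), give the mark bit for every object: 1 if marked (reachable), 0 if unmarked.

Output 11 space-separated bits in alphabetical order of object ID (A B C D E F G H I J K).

Roots: B
Mark B: refs=null H B, marked=B
Mark H: refs=null F J, marked=B H
Mark F: refs=B, marked=B F H
Mark J: refs=H I, marked=B F H J
Mark I: refs=C D B, marked=B F H I J
Mark C: refs=J null, marked=B C F H I J
Mark D: refs=A, marked=B C D F H I J
Mark A: refs=null I J, marked=A B C D F H I J
Unmarked (collected): E G K

Answer: 1 1 1 1 0 1 0 1 1 1 0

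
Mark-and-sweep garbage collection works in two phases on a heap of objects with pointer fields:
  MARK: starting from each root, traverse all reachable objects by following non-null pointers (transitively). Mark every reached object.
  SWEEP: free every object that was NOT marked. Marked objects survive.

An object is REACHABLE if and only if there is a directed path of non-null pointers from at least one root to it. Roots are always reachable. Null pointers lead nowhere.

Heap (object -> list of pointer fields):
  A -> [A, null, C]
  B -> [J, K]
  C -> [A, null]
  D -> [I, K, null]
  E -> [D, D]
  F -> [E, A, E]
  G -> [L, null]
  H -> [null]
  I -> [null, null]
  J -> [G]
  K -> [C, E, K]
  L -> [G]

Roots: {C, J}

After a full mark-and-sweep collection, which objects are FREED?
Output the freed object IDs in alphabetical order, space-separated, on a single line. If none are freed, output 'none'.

Answer: B D E F H I K

Derivation:
Roots: C J
Mark C: refs=A null, marked=C
Mark J: refs=G, marked=C J
Mark A: refs=A null C, marked=A C J
Mark G: refs=L null, marked=A C G J
Mark L: refs=G, marked=A C G J L
Unmarked (collected): B D E F H I K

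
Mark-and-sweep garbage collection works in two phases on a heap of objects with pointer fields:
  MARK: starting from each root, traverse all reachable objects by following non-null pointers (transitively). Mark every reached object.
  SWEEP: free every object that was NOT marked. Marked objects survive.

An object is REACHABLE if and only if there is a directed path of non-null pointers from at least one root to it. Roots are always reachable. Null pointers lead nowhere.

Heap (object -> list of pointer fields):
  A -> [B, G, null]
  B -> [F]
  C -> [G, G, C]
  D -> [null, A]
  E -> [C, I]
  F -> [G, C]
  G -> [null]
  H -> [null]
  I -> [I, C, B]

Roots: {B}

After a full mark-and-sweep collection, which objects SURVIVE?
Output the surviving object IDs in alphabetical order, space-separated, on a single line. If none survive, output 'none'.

Roots: B
Mark B: refs=F, marked=B
Mark F: refs=G C, marked=B F
Mark G: refs=null, marked=B F G
Mark C: refs=G G C, marked=B C F G
Unmarked (collected): A D E H I

Answer: B C F G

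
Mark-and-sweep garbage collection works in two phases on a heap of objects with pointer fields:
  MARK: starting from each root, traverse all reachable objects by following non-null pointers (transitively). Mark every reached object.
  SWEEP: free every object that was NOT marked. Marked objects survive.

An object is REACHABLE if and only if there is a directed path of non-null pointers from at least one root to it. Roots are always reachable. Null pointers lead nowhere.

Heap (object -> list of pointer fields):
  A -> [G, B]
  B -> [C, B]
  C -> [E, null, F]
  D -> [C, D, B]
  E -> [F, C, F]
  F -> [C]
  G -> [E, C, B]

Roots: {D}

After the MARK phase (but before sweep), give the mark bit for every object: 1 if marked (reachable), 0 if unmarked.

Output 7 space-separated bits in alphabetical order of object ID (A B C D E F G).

Answer: 0 1 1 1 1 1 0

Derivation:
Roots: D
Mark D: refs=C D B, marked=D
Mark C: refs=E null F, marked=C D
Mark B: refs=C B, marked=B C D
Mark E: refs=F C F, marked=B C D E
Mark F: refs=C, marked=B C D E F
Unmarked (collected): A G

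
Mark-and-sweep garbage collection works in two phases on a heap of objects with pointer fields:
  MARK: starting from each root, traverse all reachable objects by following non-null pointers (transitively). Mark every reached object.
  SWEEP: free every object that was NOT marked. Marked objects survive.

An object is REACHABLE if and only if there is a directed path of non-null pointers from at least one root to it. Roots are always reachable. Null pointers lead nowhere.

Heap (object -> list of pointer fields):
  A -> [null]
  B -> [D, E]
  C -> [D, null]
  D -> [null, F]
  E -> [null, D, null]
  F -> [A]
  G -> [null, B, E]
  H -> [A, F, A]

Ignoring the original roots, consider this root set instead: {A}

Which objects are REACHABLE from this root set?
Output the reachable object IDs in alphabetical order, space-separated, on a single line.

Answer: A

Derivation:
Roots: A
Mark A: refs=null, marked=A
Unmarked (collected): B C D E F G H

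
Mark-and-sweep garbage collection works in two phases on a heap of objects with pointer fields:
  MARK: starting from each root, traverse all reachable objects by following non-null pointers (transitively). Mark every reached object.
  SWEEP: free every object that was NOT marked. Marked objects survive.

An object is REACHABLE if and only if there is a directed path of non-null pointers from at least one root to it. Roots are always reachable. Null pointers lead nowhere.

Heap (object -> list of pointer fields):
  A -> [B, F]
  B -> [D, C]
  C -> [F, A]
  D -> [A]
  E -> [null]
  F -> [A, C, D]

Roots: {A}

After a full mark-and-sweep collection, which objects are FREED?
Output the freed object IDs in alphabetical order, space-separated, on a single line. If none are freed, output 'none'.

Roots: A
Mark A: refs=B F, marked=A
Mark B: refs=D C, marked=A B
Mark F: refs=A C D, marked=A B F
Mark D: refs=A, marked=A B D F
Mark C: refs=F A, marked=A B C D F
Unmarked (collected): E

Answer: E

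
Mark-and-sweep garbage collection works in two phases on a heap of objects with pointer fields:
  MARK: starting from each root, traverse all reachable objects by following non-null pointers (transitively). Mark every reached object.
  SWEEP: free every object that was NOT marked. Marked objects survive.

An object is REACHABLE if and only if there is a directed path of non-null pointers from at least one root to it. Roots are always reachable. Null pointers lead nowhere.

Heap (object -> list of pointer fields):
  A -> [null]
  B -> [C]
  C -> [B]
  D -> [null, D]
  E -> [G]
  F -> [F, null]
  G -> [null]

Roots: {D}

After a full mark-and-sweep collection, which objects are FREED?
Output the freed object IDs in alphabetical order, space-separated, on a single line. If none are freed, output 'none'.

Roots: D
Mark D: refs=null D, marked=D
Unmarked (collected): A B C E F G

Answer: A B C E F G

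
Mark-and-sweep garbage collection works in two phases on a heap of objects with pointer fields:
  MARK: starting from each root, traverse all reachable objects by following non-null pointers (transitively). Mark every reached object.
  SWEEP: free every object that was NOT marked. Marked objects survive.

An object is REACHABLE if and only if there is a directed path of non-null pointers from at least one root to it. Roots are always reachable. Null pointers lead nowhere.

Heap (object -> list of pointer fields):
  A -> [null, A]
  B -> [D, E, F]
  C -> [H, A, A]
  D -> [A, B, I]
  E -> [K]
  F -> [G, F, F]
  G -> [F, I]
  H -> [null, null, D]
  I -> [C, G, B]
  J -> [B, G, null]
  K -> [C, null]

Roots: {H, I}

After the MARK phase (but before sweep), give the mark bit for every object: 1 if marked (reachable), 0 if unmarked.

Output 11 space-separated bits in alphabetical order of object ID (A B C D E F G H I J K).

Answer: 1 1 1 1 1 1 1 1 1 0 1

Derivation:
Roots: H I
Mark H: refs=null null D, marked=H
Mark I: refs=C G B, marked=H I
Mark D: refs=A B I, marked=D H I
Mark C: refs=H A A, marked=C D H I
Mark G: refs=F I, marked=C D G H I
Mark B: refs=D E F, marked=B C D G H I
Mark A: refs=null A, marked=A B C D G H I
Mark F: refs=G F F, marked=A B C D F G H I
Mark E: refs=K, marked=A B C D E F G H I
Mark K: refs=C null, marked=A B C D E F G H I K
Unmarked (collected): J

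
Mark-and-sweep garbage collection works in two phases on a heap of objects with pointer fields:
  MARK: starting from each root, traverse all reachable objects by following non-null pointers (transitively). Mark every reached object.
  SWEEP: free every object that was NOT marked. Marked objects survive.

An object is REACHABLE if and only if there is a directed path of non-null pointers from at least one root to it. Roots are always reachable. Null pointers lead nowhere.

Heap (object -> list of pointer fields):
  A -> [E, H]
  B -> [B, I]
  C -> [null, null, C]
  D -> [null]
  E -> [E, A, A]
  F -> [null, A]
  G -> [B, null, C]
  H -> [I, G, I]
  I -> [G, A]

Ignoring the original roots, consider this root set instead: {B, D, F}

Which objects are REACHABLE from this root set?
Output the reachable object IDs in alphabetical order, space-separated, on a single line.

Roots: B D F
Mark B: refs=B I, marked=B
Mark D: refs=null, marked=B D
Mark F: refs=null A, marked=B D F
Mark I: refs=G A, marked=B D F I
Mark A: refs=E H, marked=A B D F I
Mark G: refs=B null C, marked=A B D F G I
Mark E: refs=E A A, marked=A B D E F G I
Mark H: refs=I G I, marked=A B D E F G H I
Mark C: refs=null null C, marked=A B C D E F G H I
Unmarked (collected): (none)

Answer: A B C D E F G H I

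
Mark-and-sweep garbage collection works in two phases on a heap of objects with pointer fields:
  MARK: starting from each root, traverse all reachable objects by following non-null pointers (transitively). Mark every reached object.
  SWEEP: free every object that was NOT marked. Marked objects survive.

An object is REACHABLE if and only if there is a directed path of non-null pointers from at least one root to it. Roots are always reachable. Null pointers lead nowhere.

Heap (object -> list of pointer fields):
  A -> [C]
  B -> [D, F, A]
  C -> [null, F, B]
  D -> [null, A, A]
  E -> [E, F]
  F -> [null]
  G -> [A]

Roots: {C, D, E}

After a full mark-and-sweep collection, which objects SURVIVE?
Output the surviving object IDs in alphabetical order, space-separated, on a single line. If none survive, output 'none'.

Roots: C D E
Mark C: refs=null F B, marked=C
Mark D: refs=null A A, marked=C D
Mark E: refs=E F, marked=C D E
Mark F: refs=null, marked=C D E F
Mark B: refs=D F A, marked=B C D E F
Mark A: refs=C, marked=A B C D E F
Unmarked (collected): G

Answer: A B C D E F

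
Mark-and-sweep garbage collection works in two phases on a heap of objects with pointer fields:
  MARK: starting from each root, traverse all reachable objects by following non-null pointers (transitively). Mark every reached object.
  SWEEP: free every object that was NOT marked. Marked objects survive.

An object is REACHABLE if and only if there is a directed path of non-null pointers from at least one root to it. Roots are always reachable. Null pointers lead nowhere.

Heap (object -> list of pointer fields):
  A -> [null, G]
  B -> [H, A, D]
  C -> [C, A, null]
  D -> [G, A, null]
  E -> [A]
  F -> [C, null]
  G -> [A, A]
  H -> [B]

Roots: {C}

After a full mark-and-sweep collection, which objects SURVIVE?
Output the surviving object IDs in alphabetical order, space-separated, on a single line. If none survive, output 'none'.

Answer: A C G

Derivation:
Roots: C
Mark C: refs=C A null, marked=C
Mark A: refs=null G, marked=A C
Mark G: refs=A A, marked=A C G
Unmarked (collected): B D E F H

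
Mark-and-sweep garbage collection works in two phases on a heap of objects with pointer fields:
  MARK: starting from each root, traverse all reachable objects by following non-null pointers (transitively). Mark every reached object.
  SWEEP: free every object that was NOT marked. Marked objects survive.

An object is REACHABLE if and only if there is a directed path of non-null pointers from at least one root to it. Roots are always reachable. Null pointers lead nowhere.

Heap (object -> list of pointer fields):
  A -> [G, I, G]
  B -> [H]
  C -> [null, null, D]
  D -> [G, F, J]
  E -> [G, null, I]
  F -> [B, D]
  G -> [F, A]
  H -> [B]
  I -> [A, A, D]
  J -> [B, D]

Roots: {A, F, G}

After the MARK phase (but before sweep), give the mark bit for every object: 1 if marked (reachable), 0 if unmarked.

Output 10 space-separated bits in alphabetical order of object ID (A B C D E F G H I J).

Roots: A F G
Mark A: refs=G I G, marked=A
Mark F: refs=B D, marked=A F
Mark G: refs=F A, marked=A F G
Mark I: refs=A A D, marked=A F G I
Mark B: refs=H, marked=A B F G I
Mark D: refs=G F J, marked=A B D F G I
Mark H: refs=B, marked=A B D F G H I
Mark J: refs=B D, marked=A B D F G H I J
Unmarked (collected): C E

Answer: 1 1 0 1 0 1 1 1 1 1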